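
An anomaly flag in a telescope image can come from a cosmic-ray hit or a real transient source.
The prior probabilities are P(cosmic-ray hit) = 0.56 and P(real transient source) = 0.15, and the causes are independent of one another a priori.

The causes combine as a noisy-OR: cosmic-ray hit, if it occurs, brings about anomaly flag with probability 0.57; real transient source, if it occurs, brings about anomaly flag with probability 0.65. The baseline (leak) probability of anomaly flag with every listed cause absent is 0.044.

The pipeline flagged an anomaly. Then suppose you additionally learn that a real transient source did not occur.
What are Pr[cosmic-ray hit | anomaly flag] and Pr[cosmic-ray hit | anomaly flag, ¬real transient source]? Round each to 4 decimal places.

Under noisy-OR, P(anomaly flag | causes) = 1 − (1−0.044)·∏(1−qᵢ) over the active causes.
P(anomaly flag) = 0.044×0.44×0.85 + 0.6654×0.44×0.15 + 0.58892×0.56×0.85 + 0.856122×0.56×0.15 = 0.016456 + 0.043916 + 0.280326 + 0.071914 = 0.412612
The cosmic-ray hit-present share is 0.280326 + 0.071914 = 0.352240.
P(cosmic-ray hit | anomaly flag) = 0.352240 / 0.412612 ≈ 0.8537

Now also conditioning on real transient source≠true:
Numerator (weight on configurations with cosmic-ray hit): 0.58892*0.56 = 0.329795
Denominator P(anomaly flag | ¬real transient source): 0.044*0.44 + 0.58892*0.56 = 0.349155
P(cosmic-ray hit | anomaly flag, ¬real transient source) = 0.329795/0.349155 ≈ 0.9446
With real transient source excluded, cosmic-ray hit must carry more of the explanatory weight for the anomaly flag.

Pr[cosmic-ray hit | anomaly flag] ≈ 0.8537; Pr[cosmic-ray hit | anomaly flag, ¬real transient source] ≈ 0.9446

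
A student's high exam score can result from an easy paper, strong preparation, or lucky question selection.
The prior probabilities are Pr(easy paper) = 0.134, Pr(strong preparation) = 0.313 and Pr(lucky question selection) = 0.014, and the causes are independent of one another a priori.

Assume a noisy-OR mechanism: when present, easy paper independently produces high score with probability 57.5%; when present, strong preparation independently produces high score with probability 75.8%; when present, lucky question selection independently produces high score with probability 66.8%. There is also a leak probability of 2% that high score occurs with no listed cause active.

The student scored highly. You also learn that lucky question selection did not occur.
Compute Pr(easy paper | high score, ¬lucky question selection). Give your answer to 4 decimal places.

Pr(easy paper | high score, ¬lucky question selection) ≈ 0.2948

Under noisy-OR, P(high score | causes) = 1 − (1−0.02)·∏(1−qᵢ) over the active causes.
P(high score | ¬lucky question selection) = 0.02·0.866·0.687 + 0.76284·0.866·0.313 + 0.5835·0.134·0.687 + 0.899207·0.134·0.313 = 0.011899 + 0.206774 + 0.053716 + 0.037715 = 0.310104
Of this, 0.091431 comes from 0.053716 + 0.037715 (the easy paper=true cases).
P(easy paper | high score, ¬lucky question selection) = 0.091431 / 0.310104 ≈ 0.2948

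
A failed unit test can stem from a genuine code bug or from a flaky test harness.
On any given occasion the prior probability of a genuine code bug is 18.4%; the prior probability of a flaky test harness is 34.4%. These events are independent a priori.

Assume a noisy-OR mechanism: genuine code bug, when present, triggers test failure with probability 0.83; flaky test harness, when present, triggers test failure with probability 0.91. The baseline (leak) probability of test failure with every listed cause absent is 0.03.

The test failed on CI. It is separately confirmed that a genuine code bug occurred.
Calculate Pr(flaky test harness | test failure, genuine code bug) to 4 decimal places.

Pr(flaky test harness | test failure, genuine code bug) ≈ 0.3822

Under noisy-OR, P(test failure | causes) = 1 − (1−0.03)·∏(1−qᵢ) over the active causes.
By total probability over both values of flaky test harness:
  P(test failure | genuine code bug) = 0.8351·0.656 + 0.985159·0.344
        = 0.547826 + 0.338895 = 0.886721
Keeping only the flaky test harness-present terms gives 0.338895, so
  P(flaky test harness | test failure, genuine code bug) = 0.338895 / 0.886721 ≈ 0.3822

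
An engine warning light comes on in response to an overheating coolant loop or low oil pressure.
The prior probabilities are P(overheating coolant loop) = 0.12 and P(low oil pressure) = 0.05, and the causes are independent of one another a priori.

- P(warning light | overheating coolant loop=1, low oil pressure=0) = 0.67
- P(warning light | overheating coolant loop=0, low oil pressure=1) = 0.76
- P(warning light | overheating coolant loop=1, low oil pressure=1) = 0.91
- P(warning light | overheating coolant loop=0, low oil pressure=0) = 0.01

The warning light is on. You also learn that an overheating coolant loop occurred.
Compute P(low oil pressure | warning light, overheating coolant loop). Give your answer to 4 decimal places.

P(low oil pressure | warning light, overheating coolant loop) ≈ 0.0667

Sum P(warning light|·) weighted by the priors over both values of low oil pressure:
  P(warning light | overheating coolant loop) = 0.67*0.95 + 0.91*0.05
        = 0.636500 + 0.045500 = 0.682000
Configurations with low oil pressure contribute 0.045500, so
  P(low oil pressure | warning light, overheating coolant loop) = 0.045500 / 0.682000 ≈ 0.0667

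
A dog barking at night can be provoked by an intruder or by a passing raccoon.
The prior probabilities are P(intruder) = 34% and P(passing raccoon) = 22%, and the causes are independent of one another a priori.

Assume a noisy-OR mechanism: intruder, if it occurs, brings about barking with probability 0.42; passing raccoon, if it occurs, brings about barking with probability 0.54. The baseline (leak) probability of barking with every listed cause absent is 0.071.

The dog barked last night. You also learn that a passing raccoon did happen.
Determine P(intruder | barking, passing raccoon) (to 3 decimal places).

Under noisy-OR, P(barking | causes) = 1 − (1−0.071)·∏(1−qᵢ) over the active causes.
For the numerator, keep only intruder=true terms: 0.752143*0.34 = 0.255729
The normalizing constant is 0.57266*0.66 + 0.752143*0.34 = 0.633685
Posterior = 0.255729 / 0.633685 ≈ 0.404

P(intruder | barking, passing raccoon) ≈ 0.404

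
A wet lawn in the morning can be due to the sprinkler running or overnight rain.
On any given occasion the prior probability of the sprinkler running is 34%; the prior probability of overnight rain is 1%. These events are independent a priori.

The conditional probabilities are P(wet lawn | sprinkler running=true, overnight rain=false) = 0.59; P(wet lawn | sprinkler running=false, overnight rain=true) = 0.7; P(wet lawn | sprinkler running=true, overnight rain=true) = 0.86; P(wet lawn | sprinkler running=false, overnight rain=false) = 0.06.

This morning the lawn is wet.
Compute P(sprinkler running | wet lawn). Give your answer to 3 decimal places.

P(sprinkler running | wet lawn) ≈ 0.821

P(wet lawn) = 0.06·0.66·0.99 + 0.7·0.66·0.01 + 0.59·0.34·0.99 + 0.86·0.34·0.01 = 0.039204 + 0.004620 + 0.198594 + 0.002924 = 0.245342
The sprinkler running-present share is 0.198594 + 0.002924 = 0.201518.
Hence the posterior is 0.201518/0.245342 ≈ 0.821.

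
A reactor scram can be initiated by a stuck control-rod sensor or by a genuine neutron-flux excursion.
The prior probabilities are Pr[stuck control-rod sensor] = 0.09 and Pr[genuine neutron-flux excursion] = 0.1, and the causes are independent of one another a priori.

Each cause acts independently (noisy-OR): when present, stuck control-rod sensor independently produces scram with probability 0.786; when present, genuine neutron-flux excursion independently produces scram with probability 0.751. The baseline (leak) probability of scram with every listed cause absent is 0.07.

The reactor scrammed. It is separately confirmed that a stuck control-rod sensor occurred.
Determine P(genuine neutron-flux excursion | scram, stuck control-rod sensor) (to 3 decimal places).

P(genuine neutron-flux excursion | scram, stuck control-rod sensor) ≈ 0.116

Under noisy-OR, P(scram | causes) = 1 − (1−0.07)·∏(1−qᵢ) over the active causes.
P(scram | stuck control-rod sensor) = 0.80098·0.9 + 0.950444·0.1 = 0.720882 + 0.095044 = 0.815926
The genuine neutron-flux excursion-present share is 0.950444·0.1 = 0.095044.
P(genuine neutron-flux excursion | scram, stuck control-rod sensor) = 0.095044 / 0.815926 ≈ 0.116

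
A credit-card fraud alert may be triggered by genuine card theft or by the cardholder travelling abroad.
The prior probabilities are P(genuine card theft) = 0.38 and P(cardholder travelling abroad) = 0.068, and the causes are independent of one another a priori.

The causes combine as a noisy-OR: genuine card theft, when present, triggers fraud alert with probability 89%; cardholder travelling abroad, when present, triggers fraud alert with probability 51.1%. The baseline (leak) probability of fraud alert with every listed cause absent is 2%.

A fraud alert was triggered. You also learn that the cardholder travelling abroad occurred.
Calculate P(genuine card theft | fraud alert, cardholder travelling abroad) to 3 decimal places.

Under noisy-OR, P(fraud alert | causes) = 1 − (1−0.02)·∏(1−qᵢ) over the active causes.
P(fraud alert | cardholder travelling abroad) = 0.52078×0.62 + 0.947286×0.38 = 0.322884 + 0.359969 = 0.682853
The genuine card theft-present share is 0.947286×0.38 = 0.359969.
P(genuine card theft | fraud alert, cardholder travelling abroad) = 0.359969 / 0.682853 ≈ 0.527

P(genuine card theft | fraud alert, cardholder travelling abroad) ≈ 0.527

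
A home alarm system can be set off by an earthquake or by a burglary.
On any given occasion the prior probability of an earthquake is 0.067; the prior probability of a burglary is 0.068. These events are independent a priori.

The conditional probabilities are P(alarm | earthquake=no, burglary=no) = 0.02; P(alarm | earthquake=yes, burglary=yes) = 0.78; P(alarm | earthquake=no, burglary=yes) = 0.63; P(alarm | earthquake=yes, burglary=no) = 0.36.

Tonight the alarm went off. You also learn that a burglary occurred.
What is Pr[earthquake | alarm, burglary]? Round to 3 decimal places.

For the numerator, keep only earthquake=true terms: 0.78×0.067 = 0.052260
The normalizing constant is 0.63×0.933 + 0.78×0.067 = 0.640050
P(earthquake | alarm, burglary) = 0.052260/0.640050 ≈ 0.082

Pr[earthquake | alarm, burglary] ≈ 0.082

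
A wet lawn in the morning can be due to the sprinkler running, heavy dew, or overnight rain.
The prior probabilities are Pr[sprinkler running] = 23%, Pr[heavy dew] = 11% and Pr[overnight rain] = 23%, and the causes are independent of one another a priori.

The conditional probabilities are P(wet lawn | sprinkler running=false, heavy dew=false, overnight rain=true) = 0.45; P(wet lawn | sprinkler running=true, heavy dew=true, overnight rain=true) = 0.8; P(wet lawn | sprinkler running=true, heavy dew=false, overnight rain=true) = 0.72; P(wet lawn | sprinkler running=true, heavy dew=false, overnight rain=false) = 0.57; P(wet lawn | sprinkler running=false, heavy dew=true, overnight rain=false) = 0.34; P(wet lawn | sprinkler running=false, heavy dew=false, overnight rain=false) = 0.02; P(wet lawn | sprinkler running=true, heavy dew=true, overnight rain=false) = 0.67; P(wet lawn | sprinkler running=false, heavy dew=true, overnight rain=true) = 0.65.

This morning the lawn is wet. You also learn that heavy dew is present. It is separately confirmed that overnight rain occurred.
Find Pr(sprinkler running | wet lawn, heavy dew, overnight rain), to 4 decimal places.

Pr(sprinkler running | wet lawn, heavy dew, overnight rain) ≈ 0.2688

For the numerator, keep only sprinkler running=true terms: 0.8*0.23 = 0.184000
Normalizer over all consistent configurations: 0.65*0.77 + 0.8*0.23 = 0.684500
Posterior = 0.184000 / 0.684500 ≈ 0.2688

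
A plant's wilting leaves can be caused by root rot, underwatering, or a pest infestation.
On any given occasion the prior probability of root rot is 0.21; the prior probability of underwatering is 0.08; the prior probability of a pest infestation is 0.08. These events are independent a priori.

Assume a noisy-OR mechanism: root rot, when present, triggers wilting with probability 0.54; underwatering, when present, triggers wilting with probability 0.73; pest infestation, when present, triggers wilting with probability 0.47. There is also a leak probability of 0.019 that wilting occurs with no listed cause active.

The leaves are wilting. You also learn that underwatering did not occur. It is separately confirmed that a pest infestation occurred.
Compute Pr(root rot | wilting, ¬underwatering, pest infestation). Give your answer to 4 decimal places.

Under noisy-OR, P(wilting | causes) = 1 − (1−0.019)·∏(1−qᵢ) over the active causes.
By total probability over both values of root rot:
  P(wilting | ¬underwatering, pest infestation) = 0.48007*0.79 + 0.760832*0.21
        = 0.379255 + 0.159775 = 0.539030
The terms with root rot present sum to 0.159775, so
  P(root rot | wilting, ¬underwatering, pest infestation) = 0.159775 / 0.539030 ≈ 0.2964

Pr(root rot | wilting, ¬underwatering, pest infestation) ≈ 0.2964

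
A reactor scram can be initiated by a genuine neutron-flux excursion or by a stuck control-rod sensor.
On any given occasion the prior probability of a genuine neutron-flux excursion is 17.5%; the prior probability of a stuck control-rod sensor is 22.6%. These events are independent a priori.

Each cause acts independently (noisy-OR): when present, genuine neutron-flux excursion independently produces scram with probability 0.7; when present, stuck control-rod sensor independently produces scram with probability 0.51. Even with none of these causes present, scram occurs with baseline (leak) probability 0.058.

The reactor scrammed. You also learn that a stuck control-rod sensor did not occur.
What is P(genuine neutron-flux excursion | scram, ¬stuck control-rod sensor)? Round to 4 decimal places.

Under noisy-OR, P(scram | causes) = 1 − (1−0.058)·∏(1−qᵢ) over the active causes.
P(scram | ¬stuck control-rod sensor) = 0.058×0.825 + 0.7174×0.175 = 0.047850 + 0.125545 = 0.173395
Restricting to configurations with genuine neutron-flux excursion present: 0.7174×0.175 = 0.125545.
So P(genuine neutron-flux excursion | scram, ¬stuck control-rod sensor) = 0.125545/0.173395 ≈ 0.7240.

P(genuine neutron-flux excursion | scram, ¬stuck control-rod sensor) ≈ 0.7240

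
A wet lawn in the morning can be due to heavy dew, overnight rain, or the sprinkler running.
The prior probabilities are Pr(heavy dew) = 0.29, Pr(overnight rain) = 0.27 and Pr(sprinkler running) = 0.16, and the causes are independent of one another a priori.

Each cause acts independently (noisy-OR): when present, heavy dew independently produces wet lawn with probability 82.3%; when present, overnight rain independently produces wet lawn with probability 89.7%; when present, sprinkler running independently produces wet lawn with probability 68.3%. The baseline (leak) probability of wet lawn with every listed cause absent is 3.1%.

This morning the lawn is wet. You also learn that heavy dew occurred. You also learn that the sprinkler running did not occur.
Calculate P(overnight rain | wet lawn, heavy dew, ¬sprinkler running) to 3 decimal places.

P(overnight rain | wet lawn, heavy dew, ¬sprinkler running) ≈ 0.305

Under noisy-OR, P(wet lawn | causes) = 1 − (1−0.031)·∏(1−qᵢ) over the active causes.
Enumerate both values of overnight rain and weight by the priors:
  P(wet lawn | heavy dew, ¬sprinkler running) = 0.828487×0.73 + 0.982334×0.27
        = 0.604796 + 0.265230 = 0.870026
The terms with overnight rain present sum to 0.265230, so
  P(overnight rain | wet lawn, heavy dew, ¬sprinkler running) = 0.265230 / 0.870026 ≈ 0.305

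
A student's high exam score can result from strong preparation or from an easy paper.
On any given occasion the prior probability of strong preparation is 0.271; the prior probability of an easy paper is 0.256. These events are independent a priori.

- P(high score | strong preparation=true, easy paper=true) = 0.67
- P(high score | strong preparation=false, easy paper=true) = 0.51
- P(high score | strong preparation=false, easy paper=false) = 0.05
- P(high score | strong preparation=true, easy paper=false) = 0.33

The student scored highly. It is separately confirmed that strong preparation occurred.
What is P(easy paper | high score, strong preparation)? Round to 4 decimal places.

Enumerate both values of easy paper and weight by the priors:
  P(high score | strong preparation) = 0.33·0.744 + 0.67·0.256
        = 0.245520 + 0.171520 = 0.417040
Keeping only the easy paper-present terms gives 0.171520, so
  P(easy paper | high score, strong preparation) = 0.171520 / 0.417040 ≈ 0.4113

P(easy paper | high score, strong preparation) ≈ 0.4113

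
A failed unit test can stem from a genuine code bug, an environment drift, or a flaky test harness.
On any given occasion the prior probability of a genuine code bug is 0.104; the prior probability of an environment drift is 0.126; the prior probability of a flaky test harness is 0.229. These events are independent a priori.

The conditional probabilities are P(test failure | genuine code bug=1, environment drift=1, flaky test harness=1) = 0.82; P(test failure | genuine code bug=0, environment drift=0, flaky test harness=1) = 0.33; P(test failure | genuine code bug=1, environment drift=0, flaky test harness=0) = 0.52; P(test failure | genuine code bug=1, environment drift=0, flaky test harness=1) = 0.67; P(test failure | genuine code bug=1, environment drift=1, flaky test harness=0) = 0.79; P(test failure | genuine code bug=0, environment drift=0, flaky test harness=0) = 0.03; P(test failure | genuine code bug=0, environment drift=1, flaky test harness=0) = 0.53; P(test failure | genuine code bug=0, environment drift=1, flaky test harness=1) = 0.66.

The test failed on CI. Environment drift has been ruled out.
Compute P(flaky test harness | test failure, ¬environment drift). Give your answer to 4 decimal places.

For the numerator, keep only flaky test harness=true terms: 0.067711 + 0.015957 = 0.083668
Normalizer over all consistent configurations: 0.03·0.896·0.771 + 0.33·0.896·0.229 + 0.52·0.104·0.771 + 0.67·0.104·0.229 = 0.146088
P(flaky test harness | test failure, ¬environment drift) = 0.083668/0.146088 ≈ 0.5727

P(flaky test harness | test failure, ¬environment drift) ≈ 0.5727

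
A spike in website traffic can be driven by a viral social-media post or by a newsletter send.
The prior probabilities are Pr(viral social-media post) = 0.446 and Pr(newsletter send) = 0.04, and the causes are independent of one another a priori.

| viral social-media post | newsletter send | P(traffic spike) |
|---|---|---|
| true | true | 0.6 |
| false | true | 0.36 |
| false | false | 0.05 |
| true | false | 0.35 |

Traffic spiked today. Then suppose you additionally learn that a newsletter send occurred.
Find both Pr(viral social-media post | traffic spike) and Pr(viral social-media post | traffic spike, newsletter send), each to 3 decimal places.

Pr(viral social-media post | traffic spike) ≈ 0.823; Pr(viral social-media post | traffic spike, newsletter send) ≈ 0.573

P(traffic spike) = 0.05*0.554*0.96 + 0.36*0.554*0.04 + 0.35*0.446*0.96 + 0.6*0.446*0.04 = 0.026592 + 0.007978 + 0.149856 + 0.010704 = 0.195130
The viral social-media post-present share is 0.149856 + 0.010704 = 0.160560.
Hence the posterior is 0.160560/0.195130 ≈ 0.823.

With the extra evidence:
P(traffic spike | newsletter send) = 0.36×0.554 + 0.6×0.446 = 0.199440 + 0.267600 = 0.467040
The viral social-media post-present share is 0.6×0.446 = 0.267600.
Hence the posterior is 0.267600/0.467040 ≈ 0.573.
The drop from 0.823 to 0.573 is the explaining-away (discounting) effect.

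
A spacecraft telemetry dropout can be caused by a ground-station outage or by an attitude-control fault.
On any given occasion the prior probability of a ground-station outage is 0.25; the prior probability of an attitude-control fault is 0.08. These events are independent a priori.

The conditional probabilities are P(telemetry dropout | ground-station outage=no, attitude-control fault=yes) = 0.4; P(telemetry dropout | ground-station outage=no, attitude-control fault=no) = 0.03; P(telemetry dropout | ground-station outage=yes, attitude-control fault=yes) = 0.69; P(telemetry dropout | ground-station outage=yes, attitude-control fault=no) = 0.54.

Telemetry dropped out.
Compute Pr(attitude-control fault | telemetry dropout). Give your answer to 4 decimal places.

Pr(attitude-control fault | telemetry dropout) ≈ 0.2069

Enumerate the 4 (ground-station outage, attitude-control fault) configurations and weight by the priors:
  P(telemetry dropout) = 0.03×0.75×0.92 + 0.4×0.75×0.08 + 0.54×0.25×0.92 + 0.69×0.25×0.08
        = 0.020700 + 0.024000 + 0.124200 + 0.013800 = 0.182700
Keeping only the attitude-control fault-present terms gives 0.037800, so
  P(attitude-control fault | telemetry dropout) = 0.037800 / 0.182700 ≈ 0.2069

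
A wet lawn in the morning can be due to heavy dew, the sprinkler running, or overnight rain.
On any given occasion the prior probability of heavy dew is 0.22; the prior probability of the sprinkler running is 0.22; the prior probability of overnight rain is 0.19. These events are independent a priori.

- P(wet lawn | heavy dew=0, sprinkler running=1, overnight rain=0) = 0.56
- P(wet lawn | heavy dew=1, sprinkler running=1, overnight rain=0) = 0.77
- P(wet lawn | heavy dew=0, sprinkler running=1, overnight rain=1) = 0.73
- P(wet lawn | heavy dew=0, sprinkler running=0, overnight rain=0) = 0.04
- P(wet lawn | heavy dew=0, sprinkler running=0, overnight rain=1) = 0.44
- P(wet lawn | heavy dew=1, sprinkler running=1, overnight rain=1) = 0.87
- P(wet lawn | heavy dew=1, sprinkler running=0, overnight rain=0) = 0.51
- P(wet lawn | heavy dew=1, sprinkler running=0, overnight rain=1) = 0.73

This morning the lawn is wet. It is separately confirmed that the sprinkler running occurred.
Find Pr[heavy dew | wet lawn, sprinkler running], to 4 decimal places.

Pr[heavy dew | wet lawn, sprinkler running] ≈ 0.2731

By total probability over the 4 (heavy dew, overnight rain) configurations:
  P(wet lawn | sprinkler running) = 0.56×0.78×0.81 + 0.73×0.78×0.19 + 0.77×0.22×0.81 + 0.87×0.22×0.19
        = 0.353808 + 0.108186 + 0.137214 + 0.036366 = 0.635574
Configurations with heavy dew contribute 0.173580, so
  P(heavy dew | wet lawn, sprinkler running) = 0.173580 / 0.635574 ≈ 0.2731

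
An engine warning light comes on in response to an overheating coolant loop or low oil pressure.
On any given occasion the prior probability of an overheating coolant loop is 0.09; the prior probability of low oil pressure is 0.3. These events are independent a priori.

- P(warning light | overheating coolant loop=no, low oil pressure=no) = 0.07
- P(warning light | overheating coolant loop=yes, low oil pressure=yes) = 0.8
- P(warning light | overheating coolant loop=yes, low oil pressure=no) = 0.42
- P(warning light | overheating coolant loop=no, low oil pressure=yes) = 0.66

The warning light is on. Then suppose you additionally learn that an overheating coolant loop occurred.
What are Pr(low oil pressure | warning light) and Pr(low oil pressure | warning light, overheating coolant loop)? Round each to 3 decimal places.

Pr(low oil pressure | warning light) ≈ 0.740; Pr(low oil pressure | warning light, overheating coolant loop) ≈ 0.449

P(warning light) = 0.07*0.91*0.7 + 0.66*0.91*0.3 + 0.42*0.09*0.7 + 0.8*0.09*0.3 = 0.044590 + 0.180180 + 0.026460 + 0.021600 = 0.272830
Of this, 0.201780 comes from 0.180180 + 0.021600 (the low oil pressure=true cases).
So P(low oil pressure | warning light) = 0.201780/0.272830 ≈ 0.740.

With the extra evidence:
Sum P(warning light|·) weighted by the priors over both values of low oil pressure:
  P(warning light | overheating coolant loop) = 0.42×0.7 + 0.8×0.3
        = 0.294000 + 0.240000 = 0.534000
Configurations with low oil pressure contribute 0.240000, so
  P(low oil pressure | warning light, overheating coolant loop) = 0.240000 / 0.534000 ≈ 0.449
— overheating coolant loop explains away the evidence for low oil pressure.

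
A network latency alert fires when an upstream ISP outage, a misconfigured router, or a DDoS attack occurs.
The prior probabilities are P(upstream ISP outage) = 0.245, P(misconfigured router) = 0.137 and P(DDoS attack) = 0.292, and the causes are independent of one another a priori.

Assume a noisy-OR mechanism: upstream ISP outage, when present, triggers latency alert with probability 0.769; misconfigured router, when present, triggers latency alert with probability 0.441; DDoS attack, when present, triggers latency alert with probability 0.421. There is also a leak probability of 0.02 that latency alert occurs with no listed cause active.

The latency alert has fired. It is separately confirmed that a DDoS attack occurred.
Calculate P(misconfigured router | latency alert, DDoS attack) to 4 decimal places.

Under noisy-OR, P(latency alert | causes) = 1 − (1−0.02)·∏(1−qᵢ) over the active causes.
Sum P(latency alert|·) weighted by the priors over the 4 (upstream ISP outage, misconfigured router) configurations:
  P(latency alert | DDoS attack) = 0.43258×0.755×0.863 + 0.682812×0.755×0.137 + 0.868926×0.245×0.863 + 0.92673×0.245×0.137
        = 0.281854 + 0.070627 + 0.183721 + 0.031106 = 0.567308
Configurations with misconfigured router contribute 0.101733, so
  P(misconfigured router | latency alert, DDoS attack) = 0.101733 / 0.567308 ≈ 0.1793

P(misconfigured router | latency alert, DDoS attack) ≈ 0.1793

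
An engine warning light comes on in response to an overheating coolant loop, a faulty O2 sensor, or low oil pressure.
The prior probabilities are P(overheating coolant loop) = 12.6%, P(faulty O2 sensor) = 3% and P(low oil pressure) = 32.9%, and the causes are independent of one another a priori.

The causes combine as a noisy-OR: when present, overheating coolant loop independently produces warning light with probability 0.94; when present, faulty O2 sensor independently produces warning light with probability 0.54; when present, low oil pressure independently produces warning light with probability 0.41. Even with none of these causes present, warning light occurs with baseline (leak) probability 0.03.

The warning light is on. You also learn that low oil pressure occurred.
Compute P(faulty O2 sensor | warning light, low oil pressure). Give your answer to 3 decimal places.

Under noisy-OR, P(warning light | causes) = 1 − (1−0.03)·∏(1−qᵢ) over the active causes.
Enumerate the 4 (overheating coolant loop, faulty O2 sensor) configurations and weight by the priors:
  P(warning light | low oil pressure) = 0.4277*0.874*0.97 + 0.736742*0.874*0.03 + 0.965662*0.126*0.97 + 0.984205*0.126*0.03
        = 0.362596 + 0.019317 + 0.118023 + 0.003720 = 0.503656
Keeping only the faulty O2 sensor-present terms gives 0.023037, so
  P(faulty O2 sensor | warning light, low oil pressure) = 0.023037 / 0.503656 ≈ 0.046

P(faulty O2 sensor | warning light, low oil pressure) ≈ 0.046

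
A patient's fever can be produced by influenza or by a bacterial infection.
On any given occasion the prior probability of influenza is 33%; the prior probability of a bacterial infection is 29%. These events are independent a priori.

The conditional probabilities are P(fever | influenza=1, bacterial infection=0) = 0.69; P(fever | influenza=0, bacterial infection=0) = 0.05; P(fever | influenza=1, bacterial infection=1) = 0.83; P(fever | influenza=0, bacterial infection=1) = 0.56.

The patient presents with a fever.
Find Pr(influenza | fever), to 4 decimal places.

Pr(influenza | fever) ≈ 0.6452

Weight on influenza=true, given the evidence: 0.161667 + 0.079431 = 0.241098
Denominator P(fever): 0.05·0.67·0.71 + 0.56·0.67·0.29 + 0.69·0.33·0.71 + 0.83·0.33·0.29 = 0.373691
P(influenza | fever) = 0.241098/0.373691 ≈ 0.6452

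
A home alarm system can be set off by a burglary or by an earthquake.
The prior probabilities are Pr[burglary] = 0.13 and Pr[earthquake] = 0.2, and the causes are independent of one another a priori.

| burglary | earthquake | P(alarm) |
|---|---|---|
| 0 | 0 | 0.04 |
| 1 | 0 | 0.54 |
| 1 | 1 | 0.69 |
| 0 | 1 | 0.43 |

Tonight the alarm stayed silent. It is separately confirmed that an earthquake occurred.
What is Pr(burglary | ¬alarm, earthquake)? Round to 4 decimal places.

Pr(burglary | ¬alarm, earthquake) ≈ 0.0752

Weight on burglary=true, given the evidence: 0.31*0.13 = 0.040300
The normalizing constant is 0.57*0.87 + 0.31*0.13 = 0.536200
Posterior = 0.040300 / 0.536200 ≈ 0.0752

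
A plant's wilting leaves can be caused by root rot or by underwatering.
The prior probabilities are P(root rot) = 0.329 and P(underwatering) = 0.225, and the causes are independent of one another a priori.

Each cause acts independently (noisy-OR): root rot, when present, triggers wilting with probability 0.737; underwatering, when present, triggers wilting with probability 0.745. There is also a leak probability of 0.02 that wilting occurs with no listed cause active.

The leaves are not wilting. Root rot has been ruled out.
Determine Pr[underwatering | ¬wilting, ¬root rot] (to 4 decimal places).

Under noisy-OR, P(wilting | causes) = 1 − (1−0.02)·∏(1−qᵢ) over the active causes.
Weight on underwatering=true, given the evidence: 0.2499*0.225 = 0.056228
Normalizer over all consistent configurations: 0.98*0.775 + 0.2499*0.225 = 0.815728
P(underwatering | ¬wilting, ¬root rot) = 0.056228/0.815728 ≈ 0.0689

Pr[underwatering | ¬wilting, ¬root rot] ≈ 0.0689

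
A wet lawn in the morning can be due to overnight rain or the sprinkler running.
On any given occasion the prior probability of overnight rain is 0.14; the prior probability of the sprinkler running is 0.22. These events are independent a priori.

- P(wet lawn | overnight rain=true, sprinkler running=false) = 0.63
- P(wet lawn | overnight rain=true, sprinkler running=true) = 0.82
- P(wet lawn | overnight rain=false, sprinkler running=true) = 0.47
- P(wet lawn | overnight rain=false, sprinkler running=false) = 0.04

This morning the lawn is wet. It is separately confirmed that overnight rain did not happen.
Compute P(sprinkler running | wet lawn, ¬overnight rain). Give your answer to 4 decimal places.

P(wet lawn | ¬overnight rain) = 0.04*0.78 + 0.47*0.22 = 0.031200 + 0.103400 = 0.134600
Of this, 0.103400 comes from 0.47*0.22 (the sprinkler running=true cases).
So P(sprinkler running | wet lawn, ¬overnight rain) = 0.103400/0.134600 ≈ 0.7682.

P(sprinkler running | wet lawn, ¬overnight rain) ≈ 0.7682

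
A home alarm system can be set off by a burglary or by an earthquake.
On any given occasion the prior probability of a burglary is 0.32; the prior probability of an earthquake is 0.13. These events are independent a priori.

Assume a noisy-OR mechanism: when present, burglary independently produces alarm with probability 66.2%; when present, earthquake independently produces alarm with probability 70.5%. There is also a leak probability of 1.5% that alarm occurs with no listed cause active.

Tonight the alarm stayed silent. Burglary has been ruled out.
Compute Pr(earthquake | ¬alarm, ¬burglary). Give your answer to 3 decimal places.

Under noisy-OR, P(alarm | causes) = 1 − (1−0.015)·∏(1−qᵢ) over the active causes.
Enumerate both values of earthquake and weight by the priors:
  P(¬alarm | ¬burglary) = 0.985*0.87 + 0.290575*0.13
        = 0.856950 + 0.037775 = 0.894725
Configurations with earthquake contribute 0.037775, so
  P(earthquake | ¬alarm, ¬burglary) = 0.037775 / 0.894725 ≈ 0.042

Pr(earthquake | ¬alarm, ¬burglary) ≈ 0.042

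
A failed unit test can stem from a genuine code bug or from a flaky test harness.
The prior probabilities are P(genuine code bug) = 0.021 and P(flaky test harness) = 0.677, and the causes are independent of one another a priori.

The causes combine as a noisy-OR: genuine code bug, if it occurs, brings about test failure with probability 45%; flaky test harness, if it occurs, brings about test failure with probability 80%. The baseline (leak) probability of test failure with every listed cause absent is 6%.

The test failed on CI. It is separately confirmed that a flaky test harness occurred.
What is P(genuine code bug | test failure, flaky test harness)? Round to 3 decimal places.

Under noisy-OR, P(test failure | causes) = 1 − (1−0.06)·∏(1−qᵢ) over the active causes.
For the numerator, keep only genuine code bug=true terms: 0.8966×0.021 = 0.018829
Denominator P(test failure | flaky test harness): 0.812×0.979 + 0.8966×0.021 = 0.813777
P(genuine code bug | test failure, flaky test harness) = 0.018829/0.813777 ≈ 0.023

P(genuine code bug | test failure, flaky test harness) ≈ 0.023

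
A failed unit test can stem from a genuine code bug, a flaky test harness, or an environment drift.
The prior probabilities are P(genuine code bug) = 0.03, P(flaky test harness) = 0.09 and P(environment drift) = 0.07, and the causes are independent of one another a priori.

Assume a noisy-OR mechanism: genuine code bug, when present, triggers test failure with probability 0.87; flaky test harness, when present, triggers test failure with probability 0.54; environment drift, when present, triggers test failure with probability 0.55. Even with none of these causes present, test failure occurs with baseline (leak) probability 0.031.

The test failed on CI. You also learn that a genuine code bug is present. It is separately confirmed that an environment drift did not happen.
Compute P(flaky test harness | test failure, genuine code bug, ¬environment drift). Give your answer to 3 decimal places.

P(flaky test harness | test failure, genuine code bug, ¬environment drift) ≈ 0.096

Under noisy-OR, P(test failure | causes) = 1 − (1−0.031)·∏(1−qᵢ) over the active causes.
P(test failure | genuine code bug, ¬environment drift) = 0.87403·0.91 + 0.942054·0.09 = 0.795367 + 0.084785 = 0.880152
Restricting to configurations with flaky test harness present: 0.942054·0.09 = 0.084785.
P(flaky test harness | test failure, genuine code bug, ¬environment drift) = 0.084785 / 0.880152 ≈ 0.096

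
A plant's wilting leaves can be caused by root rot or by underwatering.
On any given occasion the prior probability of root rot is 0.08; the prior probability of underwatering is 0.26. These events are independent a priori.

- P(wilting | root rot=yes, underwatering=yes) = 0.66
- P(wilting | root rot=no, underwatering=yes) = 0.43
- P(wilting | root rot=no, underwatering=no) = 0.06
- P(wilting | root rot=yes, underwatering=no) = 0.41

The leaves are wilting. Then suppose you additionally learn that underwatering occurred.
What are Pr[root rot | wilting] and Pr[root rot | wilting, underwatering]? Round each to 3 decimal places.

Sum P(wilting|·) weighted by the priors over the 4 (root rot, underwatering) configurations:
  P(wilting) = 0.06×0.92×0.74 + 0.43×0.92×0.26 + 0.41×0.08×0.74 + 0.66×0.08×0.26
        = 0.040848 + 0.102856 + 0.024272 + 0.013728 = 0.181704
The terms with root rot present sum to 0.038000, so
  P(root rot | wilting) = 0.038000 / 0.181704 ≈ 0.209

Now also conditioning on underwatering=true:
P(wilting | underwatering) = 0.43·0.92 + 0.66·0.08 = 0.395600 + 0.052800 = 0.448400
Of this, 0.052800 comes from 0.66·0.08 (the root rot=true cases).
So P(root rot | wilting, underwatering) = 0.052800/0.448400 ≈ 0.118.
Conditioning on underwatering lowers the posterior on root rot: the classic explaining-away effect in a common-effect structure.

Pr[root rot | wilting] ≈ 0.209; Pr[root rot | wilting, underwatering] ≈ 0.118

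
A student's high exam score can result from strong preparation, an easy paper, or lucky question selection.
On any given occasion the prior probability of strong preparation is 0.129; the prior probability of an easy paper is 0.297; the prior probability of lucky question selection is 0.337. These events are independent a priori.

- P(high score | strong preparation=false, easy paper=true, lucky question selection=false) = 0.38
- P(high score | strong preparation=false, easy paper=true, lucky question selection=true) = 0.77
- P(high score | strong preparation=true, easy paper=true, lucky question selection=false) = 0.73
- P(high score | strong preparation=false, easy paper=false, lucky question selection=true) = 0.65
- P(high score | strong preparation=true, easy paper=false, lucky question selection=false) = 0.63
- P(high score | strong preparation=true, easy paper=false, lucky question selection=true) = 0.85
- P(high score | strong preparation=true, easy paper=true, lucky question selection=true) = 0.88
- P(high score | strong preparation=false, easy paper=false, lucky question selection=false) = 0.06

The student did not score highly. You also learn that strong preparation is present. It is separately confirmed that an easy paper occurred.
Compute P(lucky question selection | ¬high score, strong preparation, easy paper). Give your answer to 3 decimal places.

P(¬high score | strong preparation, easy paper) = 0.27·0.663 + 0.12·0.337 = 0.179010 + 0.040440 = 0.219450
Restricting to configurations with lucky question selection present: 0.12·0.337 = 0.040440.
So P(lucky question selection | ¬high score, strong preparation, easy paper) = 0.040440/0.219450 ≈ 0.184.

P(lucky question selection | ¬high score, strong preparation, easy paper) ≈ 0.184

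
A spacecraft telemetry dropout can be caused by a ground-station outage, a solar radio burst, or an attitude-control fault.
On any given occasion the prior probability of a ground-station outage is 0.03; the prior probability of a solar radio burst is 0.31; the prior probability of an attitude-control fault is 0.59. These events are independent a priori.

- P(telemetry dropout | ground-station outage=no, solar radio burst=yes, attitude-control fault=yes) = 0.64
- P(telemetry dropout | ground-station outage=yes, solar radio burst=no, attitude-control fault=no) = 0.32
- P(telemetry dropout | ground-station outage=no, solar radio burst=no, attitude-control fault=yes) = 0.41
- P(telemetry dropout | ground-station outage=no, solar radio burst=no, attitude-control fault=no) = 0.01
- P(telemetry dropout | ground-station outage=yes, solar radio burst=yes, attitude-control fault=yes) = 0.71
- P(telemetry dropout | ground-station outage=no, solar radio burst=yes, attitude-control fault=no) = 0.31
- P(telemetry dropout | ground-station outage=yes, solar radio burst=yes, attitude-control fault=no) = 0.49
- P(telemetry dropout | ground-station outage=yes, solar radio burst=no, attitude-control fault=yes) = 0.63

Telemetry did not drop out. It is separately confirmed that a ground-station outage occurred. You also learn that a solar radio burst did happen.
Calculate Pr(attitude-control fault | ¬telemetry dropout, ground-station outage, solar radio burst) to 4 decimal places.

Pr(attitude-control fault | ¬telemetry dropout, ground-station outage, solar radio burst) ≈ 0.4500

P(¬telemetry dropout | ground-station outage, solar radio burst) = 0.51*0.41 + 0.29*0.59 = 0.209100 + 0.171100 = 0.380200
Restricting to configurations with attitude-control fault present: 0.29*0.59 = 0.171100.
P(attitude-control fault | ¬telemetry dropout, ground-station outage, solar radio burst) = 0.171100 / 0.380200 ≈ 0.4500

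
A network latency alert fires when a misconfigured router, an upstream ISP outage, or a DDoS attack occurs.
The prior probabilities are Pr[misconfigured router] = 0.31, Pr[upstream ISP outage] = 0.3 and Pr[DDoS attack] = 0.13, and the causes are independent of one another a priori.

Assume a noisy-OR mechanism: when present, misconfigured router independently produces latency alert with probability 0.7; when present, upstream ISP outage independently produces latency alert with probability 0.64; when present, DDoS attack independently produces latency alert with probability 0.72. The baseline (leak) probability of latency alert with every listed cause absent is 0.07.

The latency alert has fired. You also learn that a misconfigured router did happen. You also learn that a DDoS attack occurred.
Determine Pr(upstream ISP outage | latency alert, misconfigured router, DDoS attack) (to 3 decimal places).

Pr(upstream ISP outage | latency alert, misconfigured router, DDoS attack) ≈ 0.311

Under noisy-OR, P(latency alert | causes) = 1 − (1−0.07)·∏(1−qᵢ) over the active causes.
P(latency alert | misconfigured router, DDoS attack) = 0.92188×0.7 + 0.971877×0.3 = 0.645316 + 0.291563 = 0.936879
Restricting to configurations with upstream ISP outage present: 0.971877×0.3 = 0.291563.
Hence the posterior is 0.291563/0.936879 ≈ 0.311.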